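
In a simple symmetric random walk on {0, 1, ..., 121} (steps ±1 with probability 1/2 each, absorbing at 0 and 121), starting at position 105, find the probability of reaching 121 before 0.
P(hit 121 before 0) = 105/121

Let u_k = P(hit 121 before 0 | start at k). Then u_0 = 0, u_121 = 1, and u_k = u_{k-1}/2 + u_{k+1}/2 for 1 ≤ k ≤ 120. This harmonic recurrence is solved by u_k = k/121, giving u_105 = 105/121.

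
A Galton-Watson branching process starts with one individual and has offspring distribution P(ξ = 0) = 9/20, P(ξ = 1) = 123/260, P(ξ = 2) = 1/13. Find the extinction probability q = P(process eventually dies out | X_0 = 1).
q = 1

Mean offspring μ = 0·9/20 + 1·123/260 + 2·1/13 = 163/260 ≤ 1. For μ ≤ 1 with offspring not concentrated at 1, the Galton-Watson process goes extinct almost surely, so q = 1.
(Algebraic check: The pgf is f(s) = 9/20 + 123/260·s + 1/13·s². The extinction probability q is the smallest fixed point of f in [0, 1]. Setting s = f(s):
  1/13·s² + (123/260 − 1)·s + 9/20 = 0
  1/13·s² − (9/20 + 1/13)·s + 9/20 = 0
which factors as (s − 1)·(1/13·s − 9/20) = 0, giving roots s = 1 and s = (9/20)/(1/13) = 117/20. Since 117/20 ≥ 1, the smallest root in [0, 1] is s = 1.)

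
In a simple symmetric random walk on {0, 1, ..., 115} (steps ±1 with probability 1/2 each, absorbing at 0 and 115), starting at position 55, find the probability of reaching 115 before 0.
P(hit 115 before 0) = 55/115 = 11/23

Let u_k = P(hit 115 before 0 | start at k). Then u_0 = 0, u_115 = 1, and u_k = u_{k-1}/2 + u_{k+1}/2 for 1 ≤ k ≤ 114. This harmonic recurrence is solved by u_k = k/115, giving u_55 = 55/115 = 11/23.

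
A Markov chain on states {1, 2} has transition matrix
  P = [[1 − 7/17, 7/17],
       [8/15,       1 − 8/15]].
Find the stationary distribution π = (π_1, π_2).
π_1 = 136/241, π_2 = 105/241

Solve πP = π with π_1 + π_2 = 1. From πP = π: π_1 · (1 − 7/17) + π_2 · 8/15 = π_1 ⇒ π_2 · 8/15 = π_1 · 7/17 ⇒ π_2/π_1 = (7/17)/(8/15) = 105/136. Together with π_1 + π_2 = 1:
  π_1 = (8/15)/(7/17 + 8/15) = (8/15)/(241/255) = 136/241,
  π_2 = (7/17)/(7/17 + 8/15) = (7/17)/(241/255) = 105/241.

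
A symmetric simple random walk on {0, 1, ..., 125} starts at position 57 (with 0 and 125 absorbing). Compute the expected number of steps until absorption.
E[τ | X_0 = 57] = 3876

Let v_k = E[τ | X_0 = k]. Boundary: v_0 = v_125 = 0. Recurrence: v_k = 1 + (v_{k-1} + v_{k+1})/2 for 1 ≤ k ≤ 124. The particular solution to v_k − (v_{k-1} + v_{k+1})/2 = 1 is v_k = −k^2. Adding homogeneous solution A + B k and matching boundaries gives v_k = k (125 − k). Substituting k = 57: v_57 = 57 · 68 = 3876.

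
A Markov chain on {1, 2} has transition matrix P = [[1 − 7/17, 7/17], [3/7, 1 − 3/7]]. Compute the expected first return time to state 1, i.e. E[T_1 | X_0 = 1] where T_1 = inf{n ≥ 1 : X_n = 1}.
E[T_1 | X_0 = 1] = 1/π_1 = 100/51

For an irreducible recurrent Markov chain with stationary distribution π, E[T_i | X_0 = i] = 1/π_i (Kac's formula). Here π_1 = (3/7)/(7/17 + 3/7) = (3/7)/(100/119) = 51/100, so E[T_1 | X_0 = 1] = 1/π_1 = (7/17 + 3/7)/(3/7) = (100/119)/(3/7) = 100/51.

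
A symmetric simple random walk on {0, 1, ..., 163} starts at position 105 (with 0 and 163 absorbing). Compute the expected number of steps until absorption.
E[τ | X_0 = 105] = 6090

Let v_k = E[τ | X_0 = k]. Boundary: v_0 = v_163 = 0. Recurrence: v_k = 1 + (v_{k-1} + v_{k+1})/2 for 1 ≤ k ≤ 162. The particular solution to v_k − (v_{k-1} + v_{k+1})/2 = 1 is v_k = −k^2. Adding homogeneous solution A + B k and matching boundaries gives v_k = k (163 − k). Substituting k = 105: v_105 = 105 · 58 = 6090.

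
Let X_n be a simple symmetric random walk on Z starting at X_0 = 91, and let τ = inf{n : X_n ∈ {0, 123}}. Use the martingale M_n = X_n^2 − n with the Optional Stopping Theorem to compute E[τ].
E[τ] = 2912

M_n = X_n^2 − n is a martingale (since E[X_{n+1}^2 | F_n] = X_n^2 + 1). By OST (τ has finite mean in a bounded region), E[M_τ] = E[M_0] = X_0^2 − 0 = 91^2 = 8281. Also E[M_τ] = E[X_τ^2] − E[τ]. The walk exits at 0 or 123, with P(hit 123 first) = 91/123, so E[X_τ^2] = 123^2 · 91/123 + 0 = 11193. Thus E[τ] = E[X_τ^2] − E[M_τ] = 11193 − 8281 = 2912 = 91(123 − 91) = 2912.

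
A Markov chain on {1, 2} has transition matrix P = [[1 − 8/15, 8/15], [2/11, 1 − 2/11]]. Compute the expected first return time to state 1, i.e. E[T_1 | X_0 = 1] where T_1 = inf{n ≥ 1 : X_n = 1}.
E[T_1 | X_0 = 1] = 1/π_1 = 59/15

For an irreducible recurrent Markov chain with stationary distribution π, E[T_i | X_0 = i] = 1/π_i (Kac's formula). Here π_1 = (2/11)/(8/15 + 2/11) = (2/11)/(118/165) = 15/59, so E[T_1 | X_0 = 1] = 1/π_1 = (8/15 + 2/11)/(2/11) = (118/165)/(2/11) = 59/15.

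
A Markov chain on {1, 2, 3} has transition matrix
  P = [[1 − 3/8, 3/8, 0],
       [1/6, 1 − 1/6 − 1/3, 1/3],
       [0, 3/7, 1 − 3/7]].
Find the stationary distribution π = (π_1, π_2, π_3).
π = (1/5, 9/20, 7/20)

This is a birth-death chain on three states, which satisfies detailed balance: π_1 · P_{12} = π_2 · P_{21} and π_2 · P_{23} = π_3 · P_{32}.
From π_1 · 3/8 = π_2 · 1/6: π_2/π_1 = (3/8)/(1/6) = 9/4.
From π_2 · 1/3 = π_3 · 3/7: π_3/π_2 = (1/3)/(3/7) = 7/9.
Take π_1 proportional to 1; then unnormalized π = (1, 9/4, 7/4). Normalize by dividing by the sum 5:
  π = (1/5, 9/20, 7/20).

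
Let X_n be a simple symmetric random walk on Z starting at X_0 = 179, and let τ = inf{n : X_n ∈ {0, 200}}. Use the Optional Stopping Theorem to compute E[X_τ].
E[X_τ] = 179

X_n is a martingale and τ is a bounded-mean stopping time (indeed τ is finite a.s. with bounded expectation since the walk is in a bounded region). By the OST, E[X_τ] = E[X_0] = 179. Equivalently: E[X_τ] = 200 · P(hit 200 first) + 0 · P(hit 0 first) = 200 · (179/200) = 179.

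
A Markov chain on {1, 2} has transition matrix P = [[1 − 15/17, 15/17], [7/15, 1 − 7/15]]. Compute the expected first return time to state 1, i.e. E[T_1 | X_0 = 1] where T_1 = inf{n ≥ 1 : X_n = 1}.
E[T_1 | X_0 = 1] = 1/π_1 = 344/119

For an irreducible recurrent Markov chain with stationary distribution π, E[T_i | X_0 = i] = 1/π_i (Kac's formula). Here π_1 = (7/15)/(15/17 + 7/15) = (7/15)/(344/255) = 119/344, so E[T_1 | X_0 = 1] = 1/π_1 = (15/17 + 7/15)/(7/15) = (344/255)/(7/15) = 344/119.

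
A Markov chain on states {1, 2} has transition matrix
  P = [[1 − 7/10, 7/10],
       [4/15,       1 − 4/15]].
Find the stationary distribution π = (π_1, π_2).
π_1 = 8/29, π_2 = 21/29

Solve πP = π with π_1 + π_2 = 1. From πP = π: π_1 · (1 − 7/10) + π_2 · 4/15 = π_1 ⇒ π_2 · 4/15 = π_1 · 7/10 ⇒ π_2/π_1 = (7/10)/(4/15) = 21/8. Together with π_1 + π_2 = 1:
  π_1 = (4/15)/(7/10 + 4/15) = (4/15)/(29/30) = 8/29,
  π_2 = (7/10)/(7/10 + 4/15) = (7/10)/(29/30) = 21/29.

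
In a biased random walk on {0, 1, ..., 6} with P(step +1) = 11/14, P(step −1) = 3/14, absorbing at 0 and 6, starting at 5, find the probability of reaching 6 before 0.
P(hit 6 before 0) = (1 − (3/11)^5) / (1 − (3/11)^6) = 221111/221354

Let u_k denote P(reach 6 before 0 | start at k). Boundary: u_0 = 0, u_6 = 1. Recurrence: u_k = 11/14·u_{k+1} + 3/14·u_{k-1} for 1 ≤ k ≤ 5. Try u_k = A + B·r^k with r = q/p = (3/14)/(11/14) = 3/11. Substitution satisfies the recurrence; boundary conditions give:
  u_k = (1 − r^k) / (1 − r^N) = (1 − (3/11)^5) / (1 − (3/11)^6) = 221111/221354.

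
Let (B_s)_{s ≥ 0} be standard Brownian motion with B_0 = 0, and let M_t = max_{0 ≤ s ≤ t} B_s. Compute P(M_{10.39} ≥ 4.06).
P(M_{10.39} ≥ 4.06) = 2·P(B_{10.39} ≥ 4.06) = 2(1 − Φ(4.06/√10.39)) ≈ 0.2078

By the reflection principle for Brownian motion, P(M_t ≥ a) = 2 · P(B_t ≥ a) for a ≥ 0. Since B_t ~ N(0, t), P(B_t ≥ 4.06) = 1 − Φ(4.06/√t) = 1 − Φ(4.06/√10.39) = 1 − Φ(1.2596). So
  P(M_{10.39} ≥ 4.06) = 2(1 − Φ(1.2596)) ≈ 0.2078.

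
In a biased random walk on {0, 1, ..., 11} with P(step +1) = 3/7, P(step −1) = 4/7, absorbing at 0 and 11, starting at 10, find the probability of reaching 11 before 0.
P(hit 11 before 0) = (1 − (4/3)^10) / (1 − (4/3)^11) = 2968581/4017157

Let u_k denote P(reach 11 before 0 | start at k). Boundary: u_0 = 0, u_11 = 1. Recurrence: u_k = 3/7·u_{k+1} + 4/7·u_{k-1} for 1 ≤ k ≤ 10. Try u_k = A + B·r^k with r = q/p = (4/7)/(3/7) = 4/3. Substitution satisfies the recurrence; boundary conditions give:
  u_k = (1 − r^k) / (1 − r^N) = (1 − (4/3)^10) / (1 − (4/3)^11) = 2968581/4017157.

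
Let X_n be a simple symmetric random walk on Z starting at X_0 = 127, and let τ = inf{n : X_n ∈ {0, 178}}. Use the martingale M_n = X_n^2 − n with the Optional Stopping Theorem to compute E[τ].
E[τ] = 6477

M_n = X_n^2 − n is a martingale (since E[X_{n+1}^2 | F_n] = X_n^2 + 1). By OST (τ has finite mean in a bounded region), E[M_τ] = E[M_0] = X_0^2 − 0 = 127^2 = 16129. Also E[M_τ] = E[X_τ^2] − E[τ]. The walk exits at 0 or 178, with P(hit 178 first) = 127/178, so E[X_τ^2] = 178^2 · 127/178 + 0 = 22606. Thus E[τ] = E[X_τ^2] − E[M_τ] = 22606 − 16129 = 6477 = 127(178 − 127) = 6477.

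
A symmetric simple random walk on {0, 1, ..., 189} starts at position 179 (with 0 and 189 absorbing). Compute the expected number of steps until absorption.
E[τ | X_0 = 179] = 1790

Let v_k = E[τ | X_0 = k]. Boundary: v_0 = v_189 = 0. Recurrence: v_k = 1 + (v_{k-1} + v_{k+1})/2 for 1 ≤ k ≤ 188. The particular solution to v_k − (v_{k-1} + v_{k+1})/2 = 1 is v_k = −k^2. Adding homogeneous solution A + B k and matching boundaries gives v_k = k (189 − k). Substituting k = 179: v_179 = 179 · 10 = 1790.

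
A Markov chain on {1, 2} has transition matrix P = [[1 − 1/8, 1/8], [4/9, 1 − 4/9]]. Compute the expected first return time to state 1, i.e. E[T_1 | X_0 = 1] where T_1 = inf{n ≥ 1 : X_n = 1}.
E[T_1 | X_0 = 1] = 1/π_1 = 41/32

For an irreducible recurrent Markov chain with stationary distribution π, E[T_i | X_0 = i] = 1/π_i (Kac's formula). Here π_1 = (4/9)/(1/8 + 4/9) = (4/9)/(41/72) = 32/41, so E[T_1 | X_0 = 1] = 1/π_1 = (1/8 + 4/9)/(4/9) = (41/72)/(4/9) = 41/32.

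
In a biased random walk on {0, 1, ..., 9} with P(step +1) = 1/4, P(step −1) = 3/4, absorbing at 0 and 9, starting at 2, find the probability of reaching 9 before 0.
P(hit 9 before 0) = (1 − (3)^2) / (1 − (3)^9) = 4/9841

Let u_k denote P(reach 9 before 0 | start at k). Boundary: u_0 = 0, u_9 = 1. Recurrence: u_k = 1/4·u_{k+1} + 3/4·u_{k-1} for 1 ≤ k ≤ 8. Try u_k = A + B·r^k with r = q/p = (3/4)/(1/4) = 3. Substitution satisfies the recurrence; boundary conditions give:
  u_k = (1 − r^k) / (1 − r^N) = (1 − (3)^2) / (1 − (3)^9) = 4/9841.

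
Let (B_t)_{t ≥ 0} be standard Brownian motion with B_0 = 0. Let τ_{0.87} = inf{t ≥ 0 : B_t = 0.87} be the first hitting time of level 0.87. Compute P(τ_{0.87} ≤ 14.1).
P(τ_{0.87} ≤ 14.1) = 2(1 − Φ(0.87/√14.1)) = 2(1 − Φ(0.2317)) ≈ 0.8168

By the reflection principle for standard BM, P(τ_b ≤ t) = 2 · P(B_t ≥ b). Since B_t ~ N(0, t), P(B_t ≥ 0.87) = 1 − Φ(0.87/√t) = 1 − Φ(0.87/√14.1) = 1 − Φ(0.2317) ≈ 0.40839. Doubling: P(τ_{0.87} ≤ 14.1) ≈ 2 · 0.40839 = 0.81678 ≈ 0.8168.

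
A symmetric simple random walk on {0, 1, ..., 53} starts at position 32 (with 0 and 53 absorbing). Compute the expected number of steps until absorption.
E[τ | X_0 = 32] = 672

Let v_k = E[τ | X_0 = k]. Boundary: v_0 = v_53 = 0. Recurrence: v_k = 1 + (v_{k-1} + v_{k+1})/2 for 1 ≤ k ≤ 52. The particular solution to v_k − (v_{k-1} + v_{k+1})/2 = 1 is v_k = −k^2. Adding homogeneous solution A + B k and matching boundaries gives v_k = k (53 − k). Substituting k = 32: v_32 = 32 · 21 = 672.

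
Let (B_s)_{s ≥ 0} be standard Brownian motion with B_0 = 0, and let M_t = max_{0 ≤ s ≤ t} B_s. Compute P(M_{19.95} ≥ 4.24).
P(M_{19.95} ≥ 4.24) = 2·P(B_{19.95} ≥ 4.24) = 2(1 − Φ(4.24/√19.95)) ≈ 0.3425

By the reflection principle for Brownian motion, P(M_t ≥ a) = 2 · P(B_t ≥ a) for a ≥ 0. Since B_t ~ N(0, t), P(B_t ≥ 4.24) = 1 − Φ(4.24/√t) = 1 − Φ(4.24/√19.95) = 1 − Φ(0.9493). So
  P(M_{19.95} ≥ 4.24) = 2(1 − Φ(0.9493)) ≈ 0.3425.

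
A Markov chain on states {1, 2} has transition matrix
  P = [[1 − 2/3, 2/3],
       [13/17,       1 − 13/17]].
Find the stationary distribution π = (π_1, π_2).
π_1 = 39/73, π_2 = 34/73

Solve πP = π with π_1 + π_2 = 1. From πP = π: π_1 · (1 − 2/3) + π_2 · 13/17 = π_1 ⇒ π_2 · 13/17 = π_1 · 2/3 ⇒ π_2/π_1 = (2/3)/(13/17) = 34/39. Together with π_1 + π_2 = 1:
  π_1 = (13/17)/(2/3 + 13/17) = (13/17)/(73/51) = 39/73,
  π_2 = (2/3)/(2/3 + 13/17) = (2/3)/(73/51) = 34/73.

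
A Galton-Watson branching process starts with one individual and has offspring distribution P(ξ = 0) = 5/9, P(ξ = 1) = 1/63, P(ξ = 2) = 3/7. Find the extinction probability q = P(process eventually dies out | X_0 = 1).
q = 1

Mean offspring μ = 0·5/9 + 1·1/63 + 2·3/7 = 55/63 ≤ 1. For μ ≤ 1 with offspring not concentrated at 1, the Galton-Watson process goes extinct almost surely, so q = 1.
(Algebraic check: The pgf is f(s) = 5/9 + 1/63·s + 3/7·s². The extinction probability q is the smallest fixed point of f in [0, 1]. Setting s = f(s):
  3/7·s² + (1/63 − 1)·s + 5/9 = 0
  3/7·s² − (5/9 + 3/7)·s + 5/9 = 0
which factors as (s − 1)·(3/7·s − 5/9) = 0, giving roots s = 1 and s = (5/9)/(3/7) = 35/27. Since 35/27 ≥ 1, the smallest root in [0, 1] is s = 1.)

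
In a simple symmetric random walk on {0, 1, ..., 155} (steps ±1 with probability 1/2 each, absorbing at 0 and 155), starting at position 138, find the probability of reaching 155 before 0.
P(hit 155 before 0) = 138/155

Let u_k = P(hit 155 before 0 | start at k). Then u_0 = 0, u_155 = 1, and u_k = u_{k-1}/2 + u_{k+1}/2 for 1 ≤ k ≤ 154. This harmonic recurrence is solved by u_k = k/155, giving u_138 = 138/155.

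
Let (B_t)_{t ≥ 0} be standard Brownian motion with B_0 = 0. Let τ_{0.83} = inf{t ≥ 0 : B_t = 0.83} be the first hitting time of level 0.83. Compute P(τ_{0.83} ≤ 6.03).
P(τ_{0.83} ≤ 6.03) = 2(1 − Φ(0.83/√6.03)) = 2(1 − Φ(0.3380)) ≈ 0.7354

By the reflection principle for standard BM, P(τ_b ≤ t) = 2 · P(B_t ≥ b). Since B_t ~ N(0, t), P(B_t ≥ 0.83) = 1 − Φ(0.83/√t) = 1 − Φ(0.83/√6.03) = 1 − Φ(0.3380) ≈ 0.36768. Doubling: P(τ_{0.83} ≤ 6.03) ≈ 2 · 0.36768 = 0.73536 ≈ 0.7354.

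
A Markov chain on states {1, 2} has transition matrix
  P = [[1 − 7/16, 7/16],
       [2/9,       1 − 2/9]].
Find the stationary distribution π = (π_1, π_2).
π_1 = 32/95, π_2 = 63/95

Solve πP = π with π_1 + π_2 = 1. From πP = π: π_1 · (1 − 7/16) + π_2 · 2/9 = π_1 ⇒ π_2 · 2/9 = π_1 · 7/16 ⇒ π_2/π_1 = (7/16)/(2/9) = 63/32. Together with π_1 + π_2 = 1:
  π_1 = (2/9)/(7/16 + 2/9) = (2/9)/(95/144) = 32/95,
  π_2 = (7/16)/(7/16 + 2/9) = (7/16)/(95/144) = 63/95.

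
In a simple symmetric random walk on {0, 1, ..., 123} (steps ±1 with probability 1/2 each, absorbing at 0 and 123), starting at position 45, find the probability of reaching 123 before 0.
P(hit 123 before 0) = 45/123 = 15/41

Let u_k = P(hit 123 before 0 | start at k). Then u_0 = 0, u_123 = 1, and u_k = u_{k-1}/2 + u_{k+1}/2 for 1 ≤ k ≤ 122. This harmonic recurrence is solved by u_k = k/123, giving u_45 = 45/123 = 15/41.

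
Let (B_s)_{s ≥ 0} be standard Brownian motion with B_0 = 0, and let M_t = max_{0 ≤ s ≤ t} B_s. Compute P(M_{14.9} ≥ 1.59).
P(M_{14.9} ≥ 1.59) = 2·P(B_{14.9} ≥ 1.59) = 2(1 − Φ(1.59/√14.9)) ≈ 0.6804

By the reflection principle for Brownian motion, P(M_t ≥ a) = 2 · P(B_t ≥ a) for a ≥ 0. Since B_t ~ N(0, t), P(B_t ≥ 1.59) = 1 − Φ(1.59/√t) = 1 − Φ(1.59/√14.9) = 1 − Φ(0.4119). So
  P(M_{14.9} ≥ 1.59) = 2(1 − Φ(0.4119)) ≈ 0.6804.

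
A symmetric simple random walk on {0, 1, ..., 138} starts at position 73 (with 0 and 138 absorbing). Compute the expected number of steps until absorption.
E[τ | X_0 = 73] = 4745

Let v_k = E[τ | X_0 = k]. Boundary: v_0 = v_138 = 0. Recurrence: v_k = 1 + (v_{k-1} + v_{k+1})/2 for 1 ≤ k ≤ 137. The particular solution to v_k − (v_{k-1} + v_{k+1})/2 = 1 is v_k = −k^2. Adding homogeneous solution A + B k and matching boundaries gives v_k = k (138 − k). Substituting k = 73: v_73 = 73 · 65 = 4745.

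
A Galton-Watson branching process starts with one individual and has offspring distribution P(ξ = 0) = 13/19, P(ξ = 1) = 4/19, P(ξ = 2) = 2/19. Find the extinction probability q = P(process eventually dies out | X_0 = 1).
q = 1

Mean offspring μ = 0·13/19 + 1·4/19 + 2·2/19 = 8/19 ≤ 1. For μ ≤ 1 with offspring not concentrated at 1, the Galton-Watson process goes extinct almost surely, so q = 1.
(Algebraic check: The pgf is f(s) = 13/19 + 4/19·s + 2/19·s². The extinction probability q is the smallest fixed point of f in [0, 1]. Setting s = f(s):
  2/19·s² + (4/19 − 1)·s + 13/19 = 0
  2/19·s² − (13/19 + 2/19)·s + 13/19 = 0
which factors as (s − 1)·(2/19·s − 13/19) = 0, giving roots s = 1 and s = (13/19)/(2/19) = 13/2. Since 13/2 ≥ 1, the smallest root in [0, 1] is s = 1.)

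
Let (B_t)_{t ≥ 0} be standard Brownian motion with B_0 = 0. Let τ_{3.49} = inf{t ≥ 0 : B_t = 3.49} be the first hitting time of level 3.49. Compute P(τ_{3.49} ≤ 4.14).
P(τ_{3.49} ≤ 4.14) = 2(1 − Φ(3.49/√4.14)) = 2(1 − Φ(1.7152)) ≈ 0.0863

By the reflection principle for standard BM, P(τ_b ≤ t) = 2 · P(B_t ≥ b). Since B_t ~ N(0, t), P(B_t ≥ 3.49) = 1 − Φ(3.49/√t) = 1 − Φ(3.49/√4.14) = 1 − Φ(1.7152) ≈ 0.04315. Doubling: P(τ_{3.49} ≤ 4.14) ≈ 2 · 0.04315 = 0.08630 ≈ 0.0863.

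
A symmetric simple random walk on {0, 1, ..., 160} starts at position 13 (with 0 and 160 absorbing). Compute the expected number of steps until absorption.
E[τ | X_0 = 13] = 1911

Let v_k = E[τ | X_0 = k]. Boundary: v_0 = v_160 = 0. Recurrence: v_k = 1 + (v_{k-1} + v_{k+1})/2 for 1 ≤ k ≤ 159. The particular solution to v_k − (v_{k-1} + v_{k+1})/2 = 1 is v_k = −k^2. Adding homogeneous solution A + B k and matching boundaries gives v_k = k (160 − k). Substituting k = 13: v_13 = 13 · 147 = 1911.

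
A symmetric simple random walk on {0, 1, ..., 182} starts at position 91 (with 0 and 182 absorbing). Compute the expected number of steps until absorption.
E[τ | X_0 = 91] = 8281

Let v_k = E[τ | X_0 = k]. Boundary: v_0 = v_182 = 0. Recurrence: v_k = 1 + (v_{k-1} + v_{k+1})/2 for 1 ≤ k ≤ 181. The particular solution to v_k − (v_{k-1} + v_{k+1})/2 = 1 is v_k = −k^2. Adding homogeneous solution A + B k and matching boundaries gives v_k = k (182 − k). Substituting k = 91: v_91 = 91 · 91 = 8281.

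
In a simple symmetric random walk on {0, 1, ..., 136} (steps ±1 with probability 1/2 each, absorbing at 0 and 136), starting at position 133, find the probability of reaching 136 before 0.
P(hit 136 before 0) = 133/136

Let u_k = P(hit 136 before 0 | start at k). Then u_0 = 0, u_136 = 1, and u_k = u_{k-1}/2 + u_{k+1}/2 for 1 ≤ k ≤ 135. This harmonic recurrence is solved by u_k = k/136, giving u_133 = 133/136.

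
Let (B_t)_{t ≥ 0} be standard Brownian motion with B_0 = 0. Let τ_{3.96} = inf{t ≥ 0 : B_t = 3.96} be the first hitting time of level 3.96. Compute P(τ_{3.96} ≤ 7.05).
P(τ_{3.96} ≤ 7.05) = 2(1 − Φ(3.96/√7.05)) = 2(1 − Φ(1.4914)) ≈ 0.1359

By the reflection principle for standard BM, P(τ_b ≤ t) = 2 · P(B_t ≥ b). Since B_t ~ N(0, t), P(B_t ≥ 3.96) = 1 − Φ(3.96/√t) = 1 − Φ(3.96/√7.05) = 1 − Φ(1.4914) ≈ 0.06793. Doubling: P(τ_{3.96} ≤ 7.05) ≈ 2 · 0.06793 = 0.13586 ≈ 0.1359.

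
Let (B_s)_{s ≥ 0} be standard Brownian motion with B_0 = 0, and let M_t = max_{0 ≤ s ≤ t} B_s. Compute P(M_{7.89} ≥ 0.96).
P(M_{7.89} ≥ 0.96) = 2·P(B_{7.89} ≥ 0.96) = 2(1 − Φ(0.96/√7.89)) ≈ 0.7325

By the reflection principle for Brownian motion, P(M_t ≥ a) = 2 · P(B_t ≥ a) for a ≥ 0. Since B_t ~ N(0, t), P(B_t ≥ 0.96) = 1 − Φ(0.96/√t) = 1 − Φ(0.96/√7.89) = 1 − Φ(0.3418). So
  P(M_{7.89} ≥ 0.96) = 2(1 − Φ(0.3418)) ≈ 0.7325.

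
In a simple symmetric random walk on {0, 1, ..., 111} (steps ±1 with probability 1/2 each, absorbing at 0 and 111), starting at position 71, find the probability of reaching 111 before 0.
P(hit 111 before 0) = 71/111

Let u_k = P(hit 111 before 0 | start at k). Then u_0 = 0, u_111 = 1, and u_k = u_{k-1}/2 + u_{k+1}/2 for 1 ≤ k ≤ 110. This harmonic recurrence is solved by u_k = k/111, giving u_71 = 71/111.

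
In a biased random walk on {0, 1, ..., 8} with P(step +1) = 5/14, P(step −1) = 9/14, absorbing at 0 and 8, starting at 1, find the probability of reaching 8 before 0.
P(hit 8 before 0) = (1 − (9/5)^1) / (1 − (9/5)^8) = 78125/10664024

Let u_k denote P(reach 8 before 0 | start at k). Boundary: u_0 = 0, u_8 = 1. Recurrence: u_k = 5/14·u_{k+1} + 9/14·u_{k-1} for 1 ≤ k ≤ 7. Try u_k = A + B·r^k with r = q/p = (9/14)/(5/14) = 9/5. Substitution satisfies the recurrence; boundary conditions give:
  u_k = (1 − r^k) / (1 − r^N) = (1 − (9/5)^1) / (1 − (9/5)^8) = 78125/10664024.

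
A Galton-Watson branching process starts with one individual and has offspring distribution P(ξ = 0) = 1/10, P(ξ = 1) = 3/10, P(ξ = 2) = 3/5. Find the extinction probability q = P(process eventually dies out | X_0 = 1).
q = 1/6

The pgf is f(s) = 1/10 + 3/10·s + 3/5·s². The extinction probability q is the smallest fixed point of f in [0, 1]. Setting s = f(s):
  3/5·s² + (3/10 − 1)·s + 1/10 = 0
  3/5·s² − (1/10 + 3/5)·s + 1/10 = 0
which factors as (s − 1)·(3/5·s − 1/10) = 0, giving roots s = 1 and s = (1/10)/(3/5) = 1/6.
Mean offspring μ = 3/10 + 2·3/5 = 3/2 > 1 (supercritical), so q < 1. The extinction probability is the smaller root: q = (1/10)/(3/5) = 1/6.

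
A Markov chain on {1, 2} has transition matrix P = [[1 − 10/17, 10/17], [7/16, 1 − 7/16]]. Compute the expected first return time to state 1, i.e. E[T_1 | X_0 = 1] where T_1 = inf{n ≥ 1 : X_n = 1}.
E[T_1 | X_0 = 1] = 1/π_1 = 279/119

For an irreducible recurrent Markov chain with stationary distribution π, E[T_i | X_0 = i] = 1/π_i (Kac's formula). Here π_1 = (7/16)/(10/17 + 7/16) = (7/16)/(279/272) = 119/279, so E[T_1 | X_0 = 1] = 1/π_1 = (10/17 + 7/16)/(7/16) = (279/272)/(7/16) = 279/119.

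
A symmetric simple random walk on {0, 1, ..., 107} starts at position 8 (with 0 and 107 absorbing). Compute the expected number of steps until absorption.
E[τ | X_0 = 8] = 792

Let v_k = E[τ | X_0 = k]. Boundary: v_0 = v_107 = 0. Recurrence: v_k = 1 + (v_{k-1} + v_{k+1})/2 for 1 ≤ k ≤ 106. The particular solution to v_k − (v_{k-1} + v_{k+1})/2 = 1 is v_k = −k^2. Adding homogeneous solution A + B k and matching boundaries gives v_k = k (107 − k). Substituting k = 8: v_8 = 8 · 99 = 792.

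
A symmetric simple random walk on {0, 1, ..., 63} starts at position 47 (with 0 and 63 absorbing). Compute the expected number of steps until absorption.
E[τ | X_0 = 47] = 752

Let v_k = E[τ | X_0 = k]. Boundary: v_0 = v_63 = 0. Recurrence: v_k = 1 + (v_{k-1} + v_{k+1})/2 for 1 ≤ k ≤ 62. The particular solution to v_k − (v_{k-1} + v_{k+1})/2 = 1 is v_k = −k^2. Adding homogeneous solution A + B k and matching boundaries gives v_k = k (63 − k). Substituting k = 47: v_47 = 47 · 16 = 752.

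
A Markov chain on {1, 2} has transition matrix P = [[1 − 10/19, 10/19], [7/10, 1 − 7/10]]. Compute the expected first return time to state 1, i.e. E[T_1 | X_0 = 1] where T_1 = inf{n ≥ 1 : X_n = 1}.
E[T_1 | X_0 = 1] = 1/π_1 = 233/133

For an irreducible recurrent Markov chain with stationary distribution π, E[T_i | X_0 = i] = 1/π_i (Kac's formula). Here π_1 = (7/10)/(10/19 + 7/10) = (7/10)/(233/190) = 133/233, so E[T_1 | X_0 = 1] = 1/π_1 = (10/19 + 7/10)/(7/10) = (233/190)/(7/10) = 233/133.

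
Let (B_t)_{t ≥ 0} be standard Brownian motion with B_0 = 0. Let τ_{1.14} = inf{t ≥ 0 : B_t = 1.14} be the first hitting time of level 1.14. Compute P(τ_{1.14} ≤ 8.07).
P(τ_{1.14} ≤ 8.07) = 2(1 − Φ(1.14/√8.07)) = 2(1 − Φ(0.4013)) ≈ 0.6882

By the reflection principle for standard BM, P(τ_b ≤ t) = 2 · P(B_t ≥ b). Since B_t ~ N(0, t), P(B_t ≥ 1.14) = 1 − Φ(1.14/√t) = 1 − Φ(1.14/√8.07) = 1 − Φ(0.4013) ≈ 0.34410. Doubling: P(τ_{1.14} ≤ 8.07) ≈ 2 · 0.34410 = 0.68820 ≈ 0.6882.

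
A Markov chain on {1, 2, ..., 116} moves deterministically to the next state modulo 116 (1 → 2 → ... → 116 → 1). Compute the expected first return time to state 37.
E[T_37 | X_0 = 37] = 116

The chain cycles deterministically, so starting at state 37 it returns in exactly 116 steps. Equivalently, the stationary distribution is uniform π_j = 1/116 for every state j, so by Kac's formula E[T_37] = 1/π_37 = 116.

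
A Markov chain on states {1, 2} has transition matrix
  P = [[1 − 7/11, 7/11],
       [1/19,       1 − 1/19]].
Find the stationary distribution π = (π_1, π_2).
π_1 = 11/144, π_2 = 133/144

Solve πP = π with π_1 + π_2 = 1. From πP = π: π_1 · (1 − 7/11) + π_2 · 1/19 = π_1 ⇒ π_2 · 1/19 = π_1 · 7/11 ⇒ π_2/π_1 = (7/11)/(1/19) = 133/11. Together with π_1 + π_2 = 1:
  π_1 = (1/19)/(7/11 + 1/19) = (1/19)/(144/209) = 11/144,
  π_2 = (7/11)/(7/11 + 1/19) = (7/11)/(144/209) = 133/144.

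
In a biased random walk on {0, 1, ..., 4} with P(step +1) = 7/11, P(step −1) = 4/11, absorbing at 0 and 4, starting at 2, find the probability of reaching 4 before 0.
P(hit 4 before 0) = (1 − (4/7)^2) / (1 − (4/7)^4) = 49/65

Let u_k denote P(reach 4 before 0 | start at k). Boundary: u_0 = 0, u_4 = 1. Recurrence: u_k = 7/11·u_{k+1} + 4/11·u_{k-1} for 1 ≤ k ≤ 3. Try u_k = A + B·r^k with r = q/p = (4/11)/(7/11) = 4/7. Substitution satisfies the recurrence; boundary conditions give:
  u_k = (1 − r^k) / (1 − r^N) = (1 − (4/7)^2) / (1 − (4/7)^4) = 49/65.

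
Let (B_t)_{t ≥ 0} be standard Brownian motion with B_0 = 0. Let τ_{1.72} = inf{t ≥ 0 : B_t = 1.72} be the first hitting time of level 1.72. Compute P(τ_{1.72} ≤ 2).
P(τ_{1.72} ≤ 2) = 2(1 − Φ(1.72/√2)) = 2(1 − Φ(1.2162)) ≈ 0.2239

By the reflection principle for standard BM, P(τ_b ≤ t) = 2 · P(B_t ≥ b). Since B_t ~ N(0, t), P(B_t ≥ 1.72) = 1 − Φ(1.72/√t) = 1 − Φ(1.72/√2) = 1 − Φ(1.2162) ≈ 0.11195. Doubling: P(τ_{1.72} ≤ 2) ≈ 2 · 0.11195 = 0.22390 ≈ 0.2239.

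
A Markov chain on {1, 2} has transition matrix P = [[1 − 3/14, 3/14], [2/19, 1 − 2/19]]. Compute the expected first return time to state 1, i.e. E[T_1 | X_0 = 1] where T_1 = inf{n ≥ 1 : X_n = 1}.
E[T_1 | X_0 = 1] = 1/π_1 = 85/28

For an irreducible recurrent Markov chain with stationary distribution π, E[T_i | X_0 = i] = 1/π_i (Kac's formula). Here π_1 = (2/19)/(3/14 + 2/19) = (2/19)/(85/266) = 28/85, so E[T_1 | X_0 = 1] = 1/π_1 = (3/14 + 2/19)/(2/19) = (85/266)/(2/19) = 85/28.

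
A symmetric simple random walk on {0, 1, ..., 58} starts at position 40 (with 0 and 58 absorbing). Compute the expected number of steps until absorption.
E[τ | X_0 = 40] = 720

Let v_k = E[τ | X_0 = k]. Boundary: v_0 = v_58 = 0. Recurrence: v_k = 1 + (v_{k-1} + v_{k+1})/2 for 1 ≤ k ≤ 57. The particular solution to v_k − (v_{k-1} + v_{k+1})/2 = 1 is v_k = −k^2. Adding homogeneous solution A + B k and matching boundaries gives v_k = k (58 − k). Substituting k = 40: v_40 = 40 · 18 = 720.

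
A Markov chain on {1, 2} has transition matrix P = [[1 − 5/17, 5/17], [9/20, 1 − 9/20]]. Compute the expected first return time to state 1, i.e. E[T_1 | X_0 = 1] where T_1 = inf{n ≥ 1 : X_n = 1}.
E[T_1 | X_0 = 1] = 1/π_1 = 253/153

For an irreducible recurrent Markov chain with stationary distribution π, E[T_i | X_0 = i] = 1/π_i (Kac's formula). Here π_1 = (9/20)/(5/17 + 9/20) = (9/20)/(253/340) = 153/253, so E[T_1 | X_0 = 1] = 1/π_1 = (5/17 + 9/20)/(9/20) = (253/340)/(9/20) = 253/153.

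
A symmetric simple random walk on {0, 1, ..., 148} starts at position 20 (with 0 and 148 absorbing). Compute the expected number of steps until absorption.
E[τ | X_0 = 20] = 2560

Let v_k = E[τ | X_0 = k]. Boundary: v_0 = v_148 = 0. Recurrence: v_k = 1 + (v_{k-1} + v_{k+1})/2 for 1 ≤ k ≤ 147. The particular solution to v_k − (v_{k-1} + v_{k+1})/2 = 1 is v_k = −k^2. Adding homogeneous solution A + B k and matching boundaries gives v_k = k (148 − k). Substituting k = 20: v_20 = 20 · 128 = 2560.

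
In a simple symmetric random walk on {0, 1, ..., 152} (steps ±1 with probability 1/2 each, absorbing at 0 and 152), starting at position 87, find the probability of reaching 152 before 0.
P(hit 152 before 0) = 87/152

Let u_k = P(hit 152 before 0 | start at k). Then u_0 = 0, u_152 = 1, and u_k = u_{k-1}/2 + u_{k+1}/2 for 1 ≤ k ≤ 151. This harmonic recurrence is solved by u_k = k/152, giving u_87 = 87/152.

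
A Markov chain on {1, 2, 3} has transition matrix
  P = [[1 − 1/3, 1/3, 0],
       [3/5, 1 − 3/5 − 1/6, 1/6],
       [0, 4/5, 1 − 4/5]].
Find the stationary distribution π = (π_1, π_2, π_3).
π = (216/361, 120/361, 25/361)

This is a birth-death chain on three states, which satisfies detailed balance: π_1 · P_{12} = π_2 · P_{21} and π_2 · P_{23} = π_3 · P_{32}.
From π_1 · 1/3 = π_2 · 3/5: π_2/π_1 = (1/3)/(3/5) = 5/9.
From π_2 · 1/6 = π_3 · 4/5: π_3/π_2 = (1/6)/(4/5) = 5/24.
Take π_1 proportional to 1; then unnormalized π = (1, 5/9, 25/216). Normalize by dividing by the sum 361/216:
  π = (216/361, 120/361, 25/361).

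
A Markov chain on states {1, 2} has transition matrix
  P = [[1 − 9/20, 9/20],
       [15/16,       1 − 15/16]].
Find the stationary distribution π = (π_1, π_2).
π_1 = 25/37, π_2 = 12/37

Solve πP = π with π_1 + π_2 = 1. From πP = π: π_1 · (1 − 9/20) + π_2 · 15/16 = π_1 ⇒ π_2 · 15/16 = π_1 · 9/20 ⇒ π_2/π_1 = (9/20)/(15/16) = 12/25. Together with π_1 + π_2 = 1:
  π_1 = (15/16)/(9/20 + 15/16) = (15/16)/(111/80) = 25/37,
  π_2 = (9/20)/(9/20 + 15/16) = (9/20)/(111/80) = 12/37.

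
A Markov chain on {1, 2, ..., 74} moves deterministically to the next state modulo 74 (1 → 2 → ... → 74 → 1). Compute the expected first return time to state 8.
E[T_8 | X_0 = 8] = 74

The chain cycles deterministically, so starting at state 8 it returns in exactly 74 steps. Equivalently, the stationary distribution is uniform π_j = 1/74 for every state j, so by Kac's formula E[T_8] = 1/π_8 = 74.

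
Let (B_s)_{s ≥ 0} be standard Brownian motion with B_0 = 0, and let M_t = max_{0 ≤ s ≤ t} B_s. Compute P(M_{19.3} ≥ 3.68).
P(M_{19.3} ≥ 3.68) = 2·P(B_{19.3} ≥ 3.68) = 2(1 − Φ(3.68/√19.3)) ≈ 0.4022

By the reflection principle for Brownian motion, P(M_t ≥ a) = 2 · P(B_t ≥ a) for a ≥ 0. Since B_t ~ N(0, t), P(B_t ≥ 3.68) = 1 − Φ(3.68/√t) = 1 − Φ(3.68/√19.3) = 1 − Φ(0.8377). So
  P(M_{19.3} ≥ 3.68) = 2(1 − Φ(0.8377)) ≈ 0.4022.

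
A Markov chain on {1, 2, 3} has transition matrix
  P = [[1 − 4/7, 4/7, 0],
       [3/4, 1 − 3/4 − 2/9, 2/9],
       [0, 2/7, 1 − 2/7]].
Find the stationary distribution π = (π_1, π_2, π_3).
π = (189/445, 144/445, 112/445)

This is a birth-death chain on three states, which satisfies detailed balance: π_1 · P_{12} = π_2 · P_{21} and π_2 · P_{23} = π_3 · P_{32}.
From π_1 · 4/7 = π_2 · 3/4: π_2/π_1 = (4/7)/(3/4) = 16/21.
From π_2 · 2/9 = π_3 · 2/7: π_3/π_2 = (2/9)/(2/7) = 7/9.
Take π_1 proportional to 1; then unnormalized π = (1, 16/21, 16/27). Normalize by dividing by the sum 445/189:
  π = (189/445, 144/445, 112/445).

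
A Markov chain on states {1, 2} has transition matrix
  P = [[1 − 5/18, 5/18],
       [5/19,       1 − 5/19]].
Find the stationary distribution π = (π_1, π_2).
π_1 = 18/37, π_2 = 19/37

Solve πP = π with π_1 + π_2 = 1. From πP = π: π_1 · (1 − 5/18) + π_2 · 5/19 = π_1 ⇒ π_2 · 5/19 = π_1 · 5/18 ⇒ π_2/π_1 = (5/18)/(5/19) = 19/18. Together with π_1 + π_2 = 1:
  π_1 = (5/19)/(5/18 + 5/19) = (5/19)/(185/342) = 18/37,
  π_2 = (5/18)/(5/18 + 5/19) = (5/18)/(185/342) = 19/37.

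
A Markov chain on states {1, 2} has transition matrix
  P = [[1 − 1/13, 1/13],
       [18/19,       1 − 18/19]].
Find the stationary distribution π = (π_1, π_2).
π_1 = 234/253, π_2 = 19/253

Solve πP = π with π_1 + π_2 = 1. From πP = π: π_1 · (1 − 1/13) + π_2 · 18/19 = π_1 ⇒ π_2 · 18/19 = π_1 · 1/13 ⇒ π_2/π_1 = (1/13)/(18/19) = 19/234. Together with π_1 + π_2 = 1:
  π_1 = (18/19)/(1/13 + 18/19) = (18/19)/(253/247) = 234/253,
  π_2 = (1/13)/(1/13 + 18/19) = (1/13)/(253/247) = 19/253.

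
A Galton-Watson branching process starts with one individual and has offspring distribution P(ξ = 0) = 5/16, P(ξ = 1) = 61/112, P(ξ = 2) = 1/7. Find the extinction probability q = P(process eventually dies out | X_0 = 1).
q = 1

Mean offspring μ = 0·5/16 + 1·61/112 + 2·1/7 = 93/112 ≤ 1. For μ ≤ 1 with offspring not concentrated at 1, the Galton-Watson process goes extinct almost surely, so q = 1.
(Algebraic check: The pgf is f(s) = 5/16 + 61/112·s + 1/7·s². The extinction probability q is the smallest fixed point of f in [0, 1]. Setting s = f(s):
  1/7·s² + (61/112 − 1)·s + 5/16 = 0
  1/7·s² − (5/16 + 1/7)·s + 5/16 = 0
which factors as (s − 1)·(1/7·s − 5/16) = 0, giving roots s = 1 and s = (5/16)/(1/7) = 35/16. Since 35/16 ≥ 1, the smallest root in [0, 1] is s = 1.)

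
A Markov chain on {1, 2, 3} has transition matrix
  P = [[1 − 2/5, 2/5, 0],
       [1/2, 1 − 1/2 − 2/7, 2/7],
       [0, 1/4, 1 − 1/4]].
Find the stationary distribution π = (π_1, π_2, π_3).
π = (7/19, 28/95, 32/95)

This is a birth-death chain on three states, which satisfies detailed balance: π_1 · P_{12} = π_2 · P_{21} and π_2 · P_{23} = π_3 · P_{32}.
From π_1 · 2/5 = π_2 · 1/2: π_2/π_1 = (2/5)/(1/2) = 4/5.
From π_2 · 2/7 = π_3 · 1/4: π_3/π_2 = (2/7)/(1/4) = 8/7.
Take π_1 proportional to 1; then unnormalized π = (1, 4/5, 32/35). Normalize by dividing by the sum 19/7:
  π = (7/19, 28/95, 32/95).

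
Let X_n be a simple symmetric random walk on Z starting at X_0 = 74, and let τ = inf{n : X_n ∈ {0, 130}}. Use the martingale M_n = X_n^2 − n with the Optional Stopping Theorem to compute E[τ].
E[τ] = 4144

M_n = X_n^2 − n is a martingale (since E[X_{n+1}^2 | F_n] = X_n^2 + 1). By OST (τ has finite mean in a bounded region), E[M_τ] = E[M_0] = X_0^2 − 0 = 74^2 = 5476. Also E[M_τ] = E[X_τ^2] − E[τ]. The walk exits at 0 or 130, with P(hit 130 first) = 74/130, so E[X_τ^2] = 130^2 · 74/130 + 0 = 9620. Thus E[τ] = E[X_τ^2] − E[M_τ] = 9620 − 5476 = 4144 = 74(130 − 74) = 4144.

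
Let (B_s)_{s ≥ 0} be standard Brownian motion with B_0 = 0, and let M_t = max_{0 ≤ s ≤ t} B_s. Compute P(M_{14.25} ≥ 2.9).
P(M_{14.25} ≥ 2.9) = 2·P(B_{14.25} ≥ 2.9) = 2(1 − Φ(2.9/√14.25)) ≈ 0.4424

By the reflection principle for Brownian motion, P(M_t ≥ a) = 2 · P(B_t ≥ a) for a ≥ 0. Since B_t ~ N(0, t), P(B_t ≥ 2.9) = 1 − Φ(2.9/√t) = 1 − Φ(2.9/√14.25) = 1 − Φ(0.7682). So
  P(M_{14.25} ≥ 2.9) = 2(1 − Φ(0.7682)) ≈ 0.4424.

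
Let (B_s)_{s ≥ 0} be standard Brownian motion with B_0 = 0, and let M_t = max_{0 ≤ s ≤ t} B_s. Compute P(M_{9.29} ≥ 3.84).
P(M_{9.29} ≥ 3.84) = 2·P(B_{9.29} ≥ 3.84) = 2(1 − Φ(3.84/√9.29)) ≈ 0.2077

By the reflection principle for Brownian motion, P(M_t ≥ a) = 2 · P(B_t ≥ a) for a ≥ 0. Since B_t ~ N(0, t), P(B_t ≥ 3.84) = 1 − Φ(3.84/√t) = 1 − Φ(3.84/√9.29) = 1 − Φ(1.2599). So
  P(M_{9.29} ≥ 3.84) = 2(1 − Φ(1.2599)) ≈ 0.2077.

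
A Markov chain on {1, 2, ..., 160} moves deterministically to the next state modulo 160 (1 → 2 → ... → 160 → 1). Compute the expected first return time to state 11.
E[T_11 | X_0 = 11] = 160

The chain cycles deterministically, so starting at state 11 it returns in exactly 160 steps. Equivalently, the stationary distribution is uniform π_j = 1/160 for every state j, so by Kac's formula E[T_11] = 1/π_11 = 160.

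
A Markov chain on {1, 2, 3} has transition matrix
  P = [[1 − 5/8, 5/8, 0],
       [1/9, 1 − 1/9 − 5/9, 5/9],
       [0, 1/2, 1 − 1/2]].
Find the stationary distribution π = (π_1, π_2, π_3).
π = (8/103, 45/103, 50/103)

This is a birth-death chain on three states, which satisfies detailed balance: π_1 · P_{12} = π_2 · P_{21} and π_2 · P_{23} = π_3 · P_{32}.
From π_1 · 5/8 = π_2 · 1/9: π_2/π_1 = (5/8)/(1/9) = 45/8.
From π_2 · 5/9 = π_3 · 1/2: π_3/π_2 = (5/9)/(1/2) = 10/9.
Take π_1 proportional to 1; then unnormalized π = (1, 45/8, 25/4). Normalize by dividing by the sum 103/8:
  π = (8/103, 45/103, 50/103).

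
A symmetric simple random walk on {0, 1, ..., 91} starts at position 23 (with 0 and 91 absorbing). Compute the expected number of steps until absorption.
E[τ | X_0 = 23] = 1564

Let v_k = E[τ | X_0 = k]. Boundary: v_0 = v_91 = 0. Recurrence: v_k = 1 + (v_{k-1} + v_{k+1})/2 for 1 ≤ k ≤ 90. The particular solution to v_k − (v_{k-1} + v_{k+1})/2 = 1 is v_k = −k^2. Adding homogeneous solution A + B k and matching boundaries gives v_k = k (91 − k). Substituting k = 23: v_23 = 23 · 68 = 1564.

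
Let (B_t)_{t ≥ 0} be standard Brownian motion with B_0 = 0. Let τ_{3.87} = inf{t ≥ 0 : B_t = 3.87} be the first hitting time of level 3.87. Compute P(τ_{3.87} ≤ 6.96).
P(τ_{3.87} ≤ 6.96) = 2(1 − Φ(3.87/√6.96)) = 2(1 − Φ(1.4669)) ≈ 0.1424

By the reflection principle for standard BM, P(τ_b ≤ t) = 2 · P(B_t ≥ b). Since B_t ~ N(0, t), P(B_t ≥ 3.87) = 1 − Φ(3.87/√t) = 1 − Φ(3.87/√6.96) = 1 − Φ(1.4669) ≈ 0.07120. Doubling: P(τ_{3.87} ≤ 6.96) ≈ 2 · 0.07120 = 0.14240 ≈ 0.1424.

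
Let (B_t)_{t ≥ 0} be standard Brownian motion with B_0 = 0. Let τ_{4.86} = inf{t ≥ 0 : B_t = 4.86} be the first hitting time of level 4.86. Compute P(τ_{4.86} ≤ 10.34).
P(τ_{4.86} ≤ 10.34) = 2(1 − Φ(4.86/√10.34)) = 2(1 − Φ(1.5114)) ≈ 0.1307

By the reflection principle for standard BM, P(τ_b ≤ t) = 2 · P(B_t ≥ b). Since B_t ~ N(0, t), P(B_t ≥ 4.86) = 1 − Φ(4.86/√t) = 1 − Φ(4.86/√10.34) = 1 − Φ(1.5114) ≈ 0.06534. Doubling: P(τ_{4.86} ≤ 10.34) ≈ 2 · 0.06534 = 0.13068 ≈ 0.1307.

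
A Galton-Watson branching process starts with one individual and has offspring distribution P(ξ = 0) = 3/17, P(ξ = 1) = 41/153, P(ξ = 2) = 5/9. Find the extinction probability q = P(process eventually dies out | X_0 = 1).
q = 27/85

The pgf is f(s) = 3/17 + 41/153·s + 5/9·s². The extinction probability q is the smallest fixed point of f in [0, 1]. Setting s = f(s):
  5/9·s² + (41/153 − 1)·s + 3/17 = 0
  5/9·s² − (3/17 + 5/9)·s + 3/17 = 0
which factors as (s − 1)·(5/9·s − 3/17) = 0, giving roots s = 1 and s = (3/17)/(5/9) = 27/85.
Mean offspring μ = 41/153 + 2·5/9 = 211/153 > 1 (supercritical), so q < 1. The extinction probability is the smaller root: q = (3/17)/(5/9) = 27/85.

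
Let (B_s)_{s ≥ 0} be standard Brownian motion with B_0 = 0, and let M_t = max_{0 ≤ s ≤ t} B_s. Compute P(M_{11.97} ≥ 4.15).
P(M_{11.97} ≥ 4.15) = 2·P(B_{11.97} ≥ 4.15) = 2(1 − Φ(4.15/√11.97)) ≈ 0.2303

By the reflection principle for Brownian motion, P(M_t ≥ a) = 2 · P(B_t ≥ a) for a ≥ 0. Since B_t ~ N(0, t), P(B_t ≥ 4.15) = 1 − Φ(4.15/√t) = 1 − Φ(4.15/√11.97) = 1 − Φ(1.1995). So
  P(M_{11.97} ≥ 4.15) = 2(1 − Φ(1.1995)) ≈ 0.2303.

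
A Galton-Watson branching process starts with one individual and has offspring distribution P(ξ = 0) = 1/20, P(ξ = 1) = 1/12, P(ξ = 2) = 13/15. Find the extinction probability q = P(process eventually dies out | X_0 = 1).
q = 3/52

The pgf is f(s) = 1/20 + 1/12·s + 13/15·s². The extinction probability q is the smallest fixed point of f in [0, 1]. Setting s = f(s):
  13/15·s² + (1/12 − 1)·s + 1/20 = 0
  13/15·s² − (1/20 + 13/15)·s + 1/20 = 0
which factors as (s − 1)·(13/15·s − 1/20) = 0, giving roots s = 1 and s = (1/20)/(13/15) = 3/52.
Mean offspring μ = 1/12 + 2·13/15 = 109/60 > 1 (supercritical), so q < 1. The extinction probability is the smaller root: q = (1/20)/(13/15) = 3/52.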